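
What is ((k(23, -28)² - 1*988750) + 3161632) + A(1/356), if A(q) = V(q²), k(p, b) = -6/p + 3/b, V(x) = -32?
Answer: 901159173769/414736 ≈ 2.1728e+6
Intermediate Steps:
A(q) = -32
((k(23, -28)² - 1*988750) + 3161632) + A(1/356) = (((-6/23 + 3/(-28))² - 1*988750) + 3161632) - 32 = (((-6*1/23 + 3*(-1/28))² - 988750) + 3161632) - 32 = (((-6/23 - 3/28)² - 988750) + 3161632) - 32 = (((-237/644)² - 988750) + 3161632) - 32 = ((56169/414736 - 988750) + 3161632) - 32 = (-410070163831/414736 + 3161632) - 32 = 901172445321/414736 - 32 = 901159173769/414736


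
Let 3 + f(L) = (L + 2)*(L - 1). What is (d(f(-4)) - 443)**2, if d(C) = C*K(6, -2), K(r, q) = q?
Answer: 208849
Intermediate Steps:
f(L) = -3 + (-1 + L)*(2 + L) (f(L) = -3 + (L + 2)*(L - 1) = -3 + (2 + L)*(-1 + L) = -3 + (-1 + L)*(2 + L))
d(C) = -2*C (d(C) = C*(-2) = -2*C)
(d(f(-4)) - 443)**2 = (-2*(-5 - 4 + (-4)**2) - 443)**2 = (-2*(-5 - 4 + 16) - 443)**2 = (-2*7 - 443)**2 = (-14 - 443)**2 = (-457)**2 = 208849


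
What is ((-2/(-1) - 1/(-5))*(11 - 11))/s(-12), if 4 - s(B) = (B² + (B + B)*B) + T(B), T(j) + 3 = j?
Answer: 0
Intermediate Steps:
T(j) = -3 + j
s(B) = 7 - B - 3*B² (s(B) = 4 - ((B² + (B + B)*B) + (-3 + B)) = 4 - ((B² + (2*B)*B) + (-3 + B)) = 4 - ((B² + 2*B²) + (-3 + B)) = 4 - (3*B² + (-3 + B)) = 4 - (-3 + B + 3*B²) = 4 + (3 - B - 3*B²) = 7 - B - 3*B²)
((-2/(-1) - 1/(-5))*(11 - 11))/s(-12) = ((-2/(-1) - 1/(-5))*(11 - 11))/(7 - 1*(-12) - 3*(-12)²) = ((-2*(-1) - 1*(-⅕))*0)/(7 + 12 - 3*144) = ((2 + ⅕)*0)/(7 + 12 - 432) = ((11/5)*0)/(-413) = 0*(-1/413) = 0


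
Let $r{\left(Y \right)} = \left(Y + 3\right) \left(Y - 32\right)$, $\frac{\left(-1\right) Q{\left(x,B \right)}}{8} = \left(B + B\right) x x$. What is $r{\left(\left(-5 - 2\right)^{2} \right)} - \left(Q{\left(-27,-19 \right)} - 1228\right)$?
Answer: $-219504$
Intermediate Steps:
$Q{\left(x,B \right)} = - 16 B x^{2}$ ($Q{\left(x,B \right)} = - 8 \left(B + B\right) x x = - 8 \cdot 2 B x x = - 8 \cdot 2 B x^{2} = - 16 B x^{2}$)
$r{\left(Y \right)} = \left(-32 + Y\right) \left(3 + Y\right)$ ($r{\left(Y \right)} = \left(3 + Y\right) \left(-32 + Y\right) = \left(-32 + Y\right) \left(3 + Y\right)$)
$r{\left(\left(-5 - 2\right)^{2} \right)} - \left(Q{\left(-27,-19 \right)} - 1228\right) = \left(-96 + \left(\left(-5 - 2\right)^{2}\right)^{2} - 29 \left(-5 - 2\right)^{2}\right) - \left(\left(-16\right) \left(-19\right) \left(-27\right)^{2} - 1228\right) = \left(-96 + \left(\left(-7\right)^{2}\right)^{2} - 29 \left(-7\right)^{2}\right) - \left(\left(-16\right) \left(-19\right) 729 - 1228\right) = \left(-96 + 49^{2} - 1421\right) - \left(221616 - 1228\right) = \left(-96 + 2401 - 1421\right) - 220388 = 884 - 220388 = -219504$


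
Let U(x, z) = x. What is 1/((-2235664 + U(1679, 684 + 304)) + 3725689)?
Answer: 1/1491704 ≈ 6.7037e-7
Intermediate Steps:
1/((-2235664 + U(1679, 684 + 304)) + 3725689) = 1/((-2235664 + 1679) + 3725689) = 1/(-2233985 + 3725689) = 1/1491704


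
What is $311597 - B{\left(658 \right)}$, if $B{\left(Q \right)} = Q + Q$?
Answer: $310281$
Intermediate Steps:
$B{\left(Q \right)} = 2 Q$
$311597 - B{\left(658 \right)} = 311597 - 2 \cdot 658 = 311597 - 1316 = 310281$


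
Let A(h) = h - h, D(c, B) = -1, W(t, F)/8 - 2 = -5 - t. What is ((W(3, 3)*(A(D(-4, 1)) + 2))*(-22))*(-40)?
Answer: -84480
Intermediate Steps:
W(t, F) = -24 - 8*t (W(t, F) = 16 + 8*(-5 - t) = 16 + (-40 - 8*t) = -24 - 8*t)
A(h) = 0
((W(3, 3)*(A(D(-4, 1)) + 2))*(-22))*(-40) = (((-24 - 8*3)*(0 + 2))*(-22))*(-40) = (((-24 - 24)*2)*(-22))*(-40) = (-48*2*(-22))*(-40) = -96*(-22)*(-40) = 2112*(-40) = -84480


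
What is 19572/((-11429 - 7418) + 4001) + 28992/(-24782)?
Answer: -228862134/91978393 ≈ -2.4882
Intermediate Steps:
19572/((-11429 - 7418) + 4001) + 28992/(-24782) = 19572/(-18847 + 4001) + 28992*(-1/24782) = 19572/(-14846) - 14496/12391 = 19572*(-1/14846) - 14496/12391 = -9786/7423 - 14496/12391 = -228862134/91978393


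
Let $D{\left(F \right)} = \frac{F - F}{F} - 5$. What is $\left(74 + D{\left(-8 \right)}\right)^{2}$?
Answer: $4761$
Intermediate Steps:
$D{\left(F \right)} = -5$ ($D{\left(F \right)} = \frac{0}{F} - 5 = 0 - 5 = -5$)
$\left(74 + D{\left(-8 \right)}\right)^{2} = \left(74 - 5\right)^{2} = 69^{2} = 4761$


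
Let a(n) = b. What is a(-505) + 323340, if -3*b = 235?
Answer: 969785/3 ≈ 3.2326e+5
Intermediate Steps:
b = -235/3 (b = -⅓*235 = -235/3 ≈ -78.333)
a(n) = -235/3
a(-505) + 323340 = -235/3 + 323340 = 969785/3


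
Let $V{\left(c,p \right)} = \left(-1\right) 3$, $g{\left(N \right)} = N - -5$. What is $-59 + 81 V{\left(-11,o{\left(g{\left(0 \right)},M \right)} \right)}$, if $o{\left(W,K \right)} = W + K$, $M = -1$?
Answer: $-302$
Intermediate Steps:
$g{\left(N \right)} = 5 + N$ ($g{\left(N \right)} = N + 5 = 5 + N$)
$o{\left(W,K \right)} = K + W$
$V{\left(c,p \right)} = -3$
$-59 + 81 V{\left(-11,o{\left(g{\left(0 \right)},M \right)} \right)} = -59 + 81 \left(-3\right) = -59 - 243 = -302$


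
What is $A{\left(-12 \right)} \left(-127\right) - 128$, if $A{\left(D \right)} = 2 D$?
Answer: $2920$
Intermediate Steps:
$A{\left(-12 \right)} \left(-127\right) - 128 = 2 \left(-12\right) \left(-127\right) - 128 = \left(-24\right) \left(-127\right) - 128 = 3048 - 128 = 2920$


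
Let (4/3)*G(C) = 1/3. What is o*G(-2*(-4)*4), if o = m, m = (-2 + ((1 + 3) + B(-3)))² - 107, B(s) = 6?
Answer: -43/4 ≈ -10.750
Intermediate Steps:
G(C) = ¼ (G(C) = (¾)/3 = (¾)*(⅓) = ¼)
m = -43 (m = (-2 + ((1 + 3) + 6))² - 107 = (-2 + (4 + 6))² - 107 = (-2 + 10)² - 107 = 8² - 107 = 64 - 107 = -43)
o = -43
o*G(-2*(-4)*4) = -43*¼ = -43/4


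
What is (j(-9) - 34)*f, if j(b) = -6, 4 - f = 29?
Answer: 1000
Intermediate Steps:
f = -25 (f = 4 - 1*29 = 4 - 29 = -25)
(j(-9) - 34)*f = (-6 - 34)*(-25) = -40*(-25) = 1000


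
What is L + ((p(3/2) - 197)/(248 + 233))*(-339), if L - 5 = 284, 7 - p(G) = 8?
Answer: 206131/481 ≈ 428.55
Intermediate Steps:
p(G) = -1 (p(G) = 7 - 1*8 = 7 - 8 = -1)
L = 289 (L = 5 + 284 = 289)
L + ((p(3/2) - 197)/(248 + 233))*(-339) = 289 + ((-1 - 197)/(248 + 233))*(-339) = 289 - 198/481*(-339) = 289 + 67122/481 = 206131/481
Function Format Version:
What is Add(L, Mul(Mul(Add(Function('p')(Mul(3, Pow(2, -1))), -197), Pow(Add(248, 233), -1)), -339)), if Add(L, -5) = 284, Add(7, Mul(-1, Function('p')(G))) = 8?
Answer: Rational(206131, 481) ≈ 428.55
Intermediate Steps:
Function('p')(G) = -1 (Function('p')(G) = Add(7, Mul(-1, 8)) = Add(7, -8) = -1)
L = 289 (L = Add(5, 284) = 289)
Add(L, Mul(Mul(Add(Function('p')(Mul(3, Pow(2, -1))), -197), Pow(Add(248, 233), -1)), -339)) = Add(289, Mul(Mul(Add(-1, -197), Pow(Add(248, 233), -1)), -339)) = Add(289, Mul(Mul(-198, Pow(481, -1)), -339)) = Add(289, Mul(Mul(-198, Rational(1, 481)), -339)) = Add(289, Mul(Rational(-198, 481), -339)) = Add(289, Rational(67122, 481)) = Rational(206131, 481)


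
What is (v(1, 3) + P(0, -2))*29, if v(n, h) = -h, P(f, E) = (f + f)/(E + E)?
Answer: -87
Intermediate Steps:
P(f, E) = f/E (P(f, E) = (2*f)/((2*E)) = (2*f)*(1/(2*E)) = f/E)
(v(1, 3) + P(0, -2))*29 = (-1*3 + 0/(-2))*29 = (-3 + 0*(-½))*29 = (-3 + 0)*29 = -3*29 = -87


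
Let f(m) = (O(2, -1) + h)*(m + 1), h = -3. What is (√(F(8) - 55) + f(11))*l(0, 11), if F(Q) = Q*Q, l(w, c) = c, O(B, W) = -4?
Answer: -891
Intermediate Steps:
F(Q) = Q²
f(m) = -7 - 7*m (f(m) = (-4 - 3)*(m + 1) = -7*(1 + m) = -7 - 7*m)
(√(F(8) - 55) + f(11))*l(0, 11) = (√(8² - 55) + (-7 - 7*11))*11 = (√(64 - 55) + (-7 - 77))*11 = (√9 - 84)*11 = (3 - 84)*11 = -81*11 = -891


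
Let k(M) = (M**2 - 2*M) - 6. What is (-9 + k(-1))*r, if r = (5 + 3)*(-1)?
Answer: 96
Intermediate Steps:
k(M) = -6 + M**2 - 2*M
r = -8 (r = 8*(-1) = -8)
(-9 + k(-1))*r = (-9 + (-6 + (-1)**2 - 2*(-1)))*(-8) = (-9 + (-6 + 1 + 2))*(-8) = (-9 - 3)*(-8) = -12*(-8) = 96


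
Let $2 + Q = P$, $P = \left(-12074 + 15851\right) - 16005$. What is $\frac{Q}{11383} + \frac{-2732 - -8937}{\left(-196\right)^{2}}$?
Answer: $- \frac{399196165}{437289328} \approx -0.91289$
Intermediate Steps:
$P = -12228$ ($P = 3777 - 16005 = -12228$)
$Q = -12230$ ($Q = -2 - 12228 = -12230$)
$\frac{Q}{11383} + \frac{-2732 - -8937}{\left(-196\right)^{2}} = - \frac{12230}{11383} + \frac{-2732 - -8937}{\left(-196\right)^{2}} = \left(-12230\right) \frac{1}{11383} + \frac{-2732 + 8937}{38416} = - \frac{12230}{11383} + 6205 \cdot \frac{1}{38416} = - \frac{12230}{11383} + \frac{6205}{38416} = - \frac{399196165}{437289328}$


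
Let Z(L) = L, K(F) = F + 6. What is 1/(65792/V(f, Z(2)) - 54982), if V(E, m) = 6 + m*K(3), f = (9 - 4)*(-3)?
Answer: -3/156722 ≈ -1.9142e-5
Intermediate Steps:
K(F) = 6 + F
f = -15 (f = 5*(-3) = -15)
V(E, m) = 6 + 9*m (V(E, m) = 6 + m*(6 + 3) = 6 + m*9 = 6 + 9*m)
1/(65792/V(f, Z(2)) - 54982) = 1/(65792/(6 + 9*2) - 54982) = 1/(65792/(6 + 18) - 54982) = 1/(65792/24 - 54982) = 1/(65792*(1/24) - 54982) = 1/(8224/3 - 54982) = 1/(-156722/3) = -3/156722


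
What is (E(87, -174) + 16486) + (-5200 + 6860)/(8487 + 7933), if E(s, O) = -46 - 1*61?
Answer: 13447242/821 ≈ 16379.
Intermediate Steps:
E(s, O) = -107 (E(s, O) = -46 - 61 = -107)
(E(87, -174) + 16486) + (-5200 + 6860)/(8487 + 7933) = (-107 + 16486) + (-5200 + 6860)/(8487 + 7933) = 16379 + 1660/16420 = 16379 + 1660*(1/16420) = 16379 + 83/821 = 13447242/821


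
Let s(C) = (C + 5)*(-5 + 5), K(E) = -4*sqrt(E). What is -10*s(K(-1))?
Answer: 0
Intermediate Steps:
s(C) = 0 (s(C) = (5 + C)*0 = 0)
-10*s(K(-1)) = -10*0 = 0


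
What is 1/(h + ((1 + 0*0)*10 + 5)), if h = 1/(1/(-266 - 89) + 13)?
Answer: 4614/69565 ≈ 0.066326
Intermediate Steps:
h = 355/4614 (h = 1/(1/(-355) + 13) = 1/(-1/355 + 13) = 1/(4614/355) = 355/4614 ≈ 0.076940)
1/(h + ((1 + 0*0)*10 + 5)) = 1/(355/4614 + ((1 + 0*0)*10 + 5)) = 1/(355/4614 + ((1 + 0)*10 + 5)) = 1/(355/4614 + (1*10 + 5)) = 1/(355/4614 + (10 + 5)) = 1/(355/4614 + 15) = 1/(69565/4614) = 4614/69565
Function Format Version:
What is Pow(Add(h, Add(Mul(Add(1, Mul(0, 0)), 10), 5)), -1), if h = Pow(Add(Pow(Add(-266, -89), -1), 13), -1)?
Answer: Rational(4614, 69565) ≈ 0.066326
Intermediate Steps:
h = Rational(355, 4614) (h = Pow(Add(Pow(-355, -1), 13), -1) = Pow(Add(Rational(-1, 355), 13), -1) = Pow(Rational(4614, 355), -1) = Rational(355, 4614) ≈ 0.076940)
Pow(Add(h, Add(Mul(Add(1, Mul(0, 0)), 10), 5)), -1) = Pow(Add(Rational(355, 4614), Add(Mul(Add(1, Mul(0, 0)), 10), 5)), -1) = Pow(Add(Rational(355, 4614), Add(Mul(Add(1, 0), 10), 5)), -1) = Pow(Add(Rational(355, 4614), Add(Mul(1, 10), 5)), -1) = Pow(Add(Rational(355, 4614), Add(10, 5)), -1) = Pow(Add(Rational(355, 4614), 15), -1) = Pow(Rational(69565, 4614), -1) = Rational(4614, 69565)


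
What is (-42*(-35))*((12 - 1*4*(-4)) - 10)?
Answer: 26460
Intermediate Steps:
(-42*(-35))*((12 - 1*4*(-4)) - 10) = 1470*((12 - 4*(-4)) - 10) = 1470*((12 + 16) - 10) = 1470*(28 - 10) = 1470*18 = 26460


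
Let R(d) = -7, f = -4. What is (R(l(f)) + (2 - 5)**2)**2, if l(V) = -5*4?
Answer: 4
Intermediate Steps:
l(V) = -20
(R(l(f)) + (2 - 5)**2)**2 = (-7 + (2 - 5)**2)**2 = (-7 + (-3)**2)**2 = (-7 + 9)**2 = 2**2 = 4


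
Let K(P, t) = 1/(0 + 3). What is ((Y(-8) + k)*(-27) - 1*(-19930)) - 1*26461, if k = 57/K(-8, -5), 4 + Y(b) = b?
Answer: -10824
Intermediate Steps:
K(P, t) = ⅓ (K(P, t) = 1/3 = ⅓)
Y(b) = -4 + b
k = 171 (k = 57/(⅓) = 57*3 = 171)
((Y(-8) + k)*(-27) - 1*(-19930)) - 1*26461 = (((-4 - 8) + 171)*(-27) - 1*(-19930)) - 1*26461 = ((-12 + 171)*(-27) + 19930) - 26461 = (159*(-27) + 19930) - 26461 = (-4293 + 19930) - 26461 = 15637 - 26461 = -10824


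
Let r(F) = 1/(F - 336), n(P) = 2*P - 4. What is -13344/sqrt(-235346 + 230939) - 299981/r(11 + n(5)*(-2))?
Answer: 101093597 + 4448*I*sqrt(4407)/1469 ≈ 1.0109e+8 + 201.01*I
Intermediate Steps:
n(P) = -4 + 2*P
r(F) = 1/(-336 + F)
-13344/sqrt(-235346 + 230939) - 299981/r(11 + n(5)*(-2)) = -13344/sqrt(-235346 + 230939) - (-97493825 + 299981*(-4 + 2*5)*(-2)) = -13344*(-I*sqrt(4407)/4407) - (-97493825 + 299981*(-4 + 10)*(-2)) = -13344*(-I*sqrt(4407)/4407) - (-97493825 - 3599772) = -(-4448)*I*sqrt(4407)/1469 - 299981/(1/(-336 + (11 - 12))) = 4448*I*sqrt(4407)/1469 - 299981/(1/(-336 - 1)) = 4448*I*sqrt(4407)/1469 - 299981/(1/(-337)) = 4448*I*sqrt(4407)/1469 - 299981/(-1/337) = 4448*I*sqrt(4407)/1469 - 299981*(-337) = 4448*I*sqrt(4407)/1469 + 101093597 = 101093597 + 4448*I*sqrt(4407)/1469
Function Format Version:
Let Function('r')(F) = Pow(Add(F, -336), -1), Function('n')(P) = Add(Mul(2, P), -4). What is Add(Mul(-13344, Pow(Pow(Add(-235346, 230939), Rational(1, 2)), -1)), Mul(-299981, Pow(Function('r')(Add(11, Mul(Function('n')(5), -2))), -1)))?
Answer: Add(101093597, Mul(Rational(4448, 1469), I, Pow(4407, Rational(1, 2)))) ≈ Add(1.0109e+8, Mul(201.01, I))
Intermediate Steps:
Function('n')(P) = Add(-4, Mul(2, P))
Function('r')(F) = Pow(Add(-336, F), -1)
Add(Mul(-13344, Pow(Pow(Add(-235346, 230939), Rational(1, 2)), -1)), Mul(-299981, Pow(Function('r')(Add(11, Mul(Function('n')(5), -2))), -1))) = Add(Mul(-13344, Pow(Pow(Add(-235346, 230939), Rational(1, 2)), -1)), Mul(-299981, Pow(Pow(Add(-336, Add(11, Mul(Add(-4, Mul(2, 5)), -2))), -1), -1))) = Add(Mul(-13344, Pow(Pow(-4407, Rational(1, 2)), -1)), Mul(-299981, Pow(Pow(Add(-336, Add(11, Mul(Add(-4, 10), -2))), -1), -1))) = Add(Mul(-13344, Pow(Mul(I, Pow(4407, Rational(1, 2))), -1)), Mul(-299981, Pow(Pow(Add(-336, Add(11, Mul(6, -2))), -1), -1))) = Add(Mul(-13344, Mul(Rational(-1, 4407), I, Pow(4407, Rational(1, 2)))), Mul(-299981, Pow(Pow(Add(-336, Add(11, -12)), -1), -1))) = Add(Mul(Rational(4448, 1469), I, Pow(4407, Rational(1, 2))), Mul(-299981, Pow(Pow(Add(-336, -1), -1), -1))) = Add(Mul(Rational(4448, 1469), I, Pow(4407, Rational(1, 2))), Mul(-299981, Pow(Pow(-337, -1), -1))) = Add(Mul(Rational(4448, 1469), I, Pow(4407, Rational(1, 2))), Mul(-299981, Pow(Rational(-1, 337), -1))) = Add(Mul(Rational(4448, 1469), I, Pow(4407, Rational(1, 2))), Mul(-299981, -337)) = Add(Mul(Rational(4448, 1469), I, Pow(4407, Rational(1, 2))), 101093597) = Add(101093597, Mul(Rational(4448, 1469), I, Pow(4407, Rational(1, 2))))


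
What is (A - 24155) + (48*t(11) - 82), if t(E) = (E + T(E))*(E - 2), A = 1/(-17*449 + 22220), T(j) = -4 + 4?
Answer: -284227694/14587 ≈ -19485.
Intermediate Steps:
T(j) = 0
A = 1/14587 (A = 1/(-7633 + 22220) = 1/14587 ≈ 6.8554e-5)
t(E) = E*(-2 + E) (t(E) = (E + 0)*(E - 2) = E*(-2 + E))
(A - 24155) + (48*t(11) - 82) = (1/14587 - 24155) + (48*(11*(-2 + 11)) - 82) = -352348984/14587 + (48*(11*9) - 82) = -352348984/14587 + (48*99 - 82) = -352348984/14587 + (4752 - 82) = -352348984/14587 + 4670 = -284227694/14587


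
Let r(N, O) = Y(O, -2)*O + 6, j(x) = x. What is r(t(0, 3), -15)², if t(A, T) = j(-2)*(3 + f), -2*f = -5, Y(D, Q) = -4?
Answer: 4356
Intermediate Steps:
f = 5/2 (f = -½*(-5) = 5/2 ≈ 2.5000)
t(A, T) = -11 (t(A, T) = -2*(3 + 5/2) = -2*11/2 = -11)
r(N, O) = 6 - 4*O (r(N, O) = -4*O + 6 = 6 - 4*O)
r(t(0, 3), -15)² = (6 - 4*(-15))² = (6 + 60)² = 66² = 4356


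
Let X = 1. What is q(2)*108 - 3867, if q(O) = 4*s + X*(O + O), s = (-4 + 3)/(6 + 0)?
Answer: -3507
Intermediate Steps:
s = -⅙ (s = -1/6 = -1*⅙ = -⅙ ≈ -0.16667)
q(O) = -⅔ + 2*O (q(O) = 4*(-⅙) + 1*(O + O) = -⅔ + 1*(2*O) = -⅔ + 2*O)
q(2)*108 - 3867 = (-⅔ + 2*2)*108 - 3867 = (-⅔ + 4)*108 - 3867 = (10/3)*108 - 3867 = 360 - 3867 = -3507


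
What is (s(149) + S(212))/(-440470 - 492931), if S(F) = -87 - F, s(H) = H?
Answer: 150/933401 ≈ 0.00016070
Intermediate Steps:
(s(149) + S(212))/(-440470 - 492931) = (149 + (-87 - 1*212))/(-440470 - 492931) = (149 + (-87 - 212))/(-933401) = (149 - 299)*(-1/933401) = -150*(-1/933401) = 150/933401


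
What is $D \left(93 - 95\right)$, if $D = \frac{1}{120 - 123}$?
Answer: $\frac{2}{3} \approx 0.66667$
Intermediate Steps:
$D = - \frac{1}{3}$ ($D = \frac{1}{-3} = - \frac{1}{3} \approx -0.33333$)
$D \left(93 - 95\right) = - \frac{93 - 95}{3} = \left(- \frac{1}{3}\right) \left(-2\right) = \frac{2}{3}$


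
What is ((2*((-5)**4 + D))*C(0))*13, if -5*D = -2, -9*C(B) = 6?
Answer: -162604/15 ≈ -10840.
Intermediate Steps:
C(B) = -2/3 (C(B) = -1/9*6 = -2/3)
D = 2/5 (D = -1/5*(-2) = 2/5 ≈ 0.40000)
((2*((-5)**4 + D))*C(0))*13 = ((2*((-5)**4 + 2/5))*(-2/3))*13 = ((2*(625 + 2/5))*(-2/3))*13 = ((2*(3127/5))*(-2/3))*13 = ((6254/5)*(-2/3))*13 = -12508/15*13 = -162604/15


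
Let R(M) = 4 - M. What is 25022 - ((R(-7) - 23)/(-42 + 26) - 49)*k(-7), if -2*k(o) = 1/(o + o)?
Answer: 2802657/112 ≈ 25024.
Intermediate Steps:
k(o) = -1/(4*o) (k(o) = -1/(2*(o + o)) = -1/(2*o)/2 = -1/(4*o))
25022 - ((R(-7) - 23)/(-42 + 26) - 49)*k(-7) = 25022 - (((4 - 1*(-7)) - 23)/(-42 + 26) - 49)*(-1/4/(-7)) = 25022 - (((4 + 7) - 23)/(-16) - 49)*(-1/4*(-1/7)) = 25022 - ((11 - 23)*(-1/16) - 49)/28 = 25022 - (-12*(-1/16) - 49)/28 = 25022 - (3/4 - 49)/28 = 25022 - (-193)/(4*28) = 25022 - 1*(-193/112) = 25022 + 193/112 = 2802657/112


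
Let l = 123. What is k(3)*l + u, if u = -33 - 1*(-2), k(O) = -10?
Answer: -1261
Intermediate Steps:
u = -31 (u = -33 + 2 = -31)
k(3)*l + u = -10*123 - 31 = -1230 - 31 = -1261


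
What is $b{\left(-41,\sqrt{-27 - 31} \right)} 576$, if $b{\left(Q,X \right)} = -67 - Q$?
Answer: $-14976$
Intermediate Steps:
$b{\left(-41,\sqrt{-27 - 31} \right)} 576 = \left(-67 - -41\right) 576 = \left(-67 + 41\right) 576 = \left(-26\right) 576 = -14976$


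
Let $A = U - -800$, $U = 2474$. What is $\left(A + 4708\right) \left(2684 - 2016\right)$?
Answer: $5331976$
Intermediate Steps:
$A = 3274$ ($A = 2474 - -800 = 2474 + 800 = 3274$)
$\left(A + 4708\right) \left(2684 - 2016\right) = \left(3274 + 4708\right) \left(2684 - 2016\right) = 7982 \left(2684 - 2016\right) = 7982 \cdot 668 = 5331976$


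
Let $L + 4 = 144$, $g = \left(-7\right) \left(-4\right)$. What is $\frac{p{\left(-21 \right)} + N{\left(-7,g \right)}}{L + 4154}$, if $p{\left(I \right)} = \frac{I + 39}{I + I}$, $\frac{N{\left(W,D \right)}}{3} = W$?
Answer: $- \frac{75}{15029} \approx -0.0049904$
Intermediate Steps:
$g = 28$
$L = 140$ ($L = -4 + 144 = 140$)
$N{\left(W,D \right)} = 3 W$
$p{\left(I \right)} = \frac{39 + I}{2 I}$
$\frac{p{\left(-21 \right)} + N{\left(-7,g \right)}}{L + 4154} = \frac{\frac{39 - 21}{2 \left(-21\right)} + 3 \left(-7\right)}{140 + 4154} = \frac{\frac{1}{2} \left(- \frac{1}{21}\right) 18 - 21}{4294} = \left(- \frac{3}{7} - 21\right) \frac{1}{4294} = \left(- \frac{150}{7}\right) \frac{1}{4294} = - \frac{75}{15029}$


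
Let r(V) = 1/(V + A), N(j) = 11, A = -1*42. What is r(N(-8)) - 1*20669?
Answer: -640740/31 ≈ -20669.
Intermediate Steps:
A = -42
r(V) = 1/(-42 + V) (r(V) = 1/(V - 42) = 1/(-42 + V))
r(N(-8)) - 1*20669 = 1/(-42 + 11) - 1*20669 = 1/(-31) - 20669 = -1/31 - 20669 = -640740/31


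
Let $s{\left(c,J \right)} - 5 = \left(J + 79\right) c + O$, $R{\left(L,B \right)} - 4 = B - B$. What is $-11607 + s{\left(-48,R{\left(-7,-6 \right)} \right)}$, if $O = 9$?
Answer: $-15577$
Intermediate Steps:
$R{\left(L,B \right)} = 4$ ($R{\left(L,B \right)} = 4 + \left(B - B\right) = 4 + 0 = 4$)
$s{\left(c,J \right)} = 14 + c \left(79 + J\right)$ ($s{\left(c,J \right)} = 5 + \left(\left(J + 79\right) c + 9\right) = 5 + \left(\left(79 + J\right) c + 9\right) = 5 + \left(c \left(79 + J\right) + 9\right) = 5 + \left(9 + c \left(79 + J\right)\right) = 14 + c \left(79 + J\right)$)
$-11607 + s{\left(-48,R{\left(-7,-6 \right)} \right)} = -11607 + \left(14 + 79 \left(-48\right) + 4 \left(-48\right)\right) = -11607 - 3970 = -15577$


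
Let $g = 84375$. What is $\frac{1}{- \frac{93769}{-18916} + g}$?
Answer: $\frac{18916}{1596131269} \approx 1.1851 \cdot 10^{-5}$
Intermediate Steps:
$\frac{1}{- \frac{93769}{-18916} + g} = \frac{1}{- \frac{93769}{-18916} + 84375} = \frac{1}{\left(-93769\right) \left(- \frac{1}{18916}\right) + 84375} = \frac{1}{\frac{93769}{18916} + 84375} = \frac{1}{\frac{1596131269}{18916}} = \frac{18916}{1596131269}$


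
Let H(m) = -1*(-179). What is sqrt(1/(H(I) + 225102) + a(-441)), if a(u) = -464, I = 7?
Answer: 3*I*sqrt(2616523245847)/225281 ≈ 21.541*I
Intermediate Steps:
H(m) = 179
sqrt(1/(H(I) + 225102) + a(-441)) = sqrt(1/(179 + 225102) - 464) = sqrt(1/225281 - 464) = sqrt(-104530383/225281) = 3*I*sqrt(2616523245847)/225281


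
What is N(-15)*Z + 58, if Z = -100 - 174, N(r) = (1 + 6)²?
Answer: -13368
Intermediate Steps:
N(r) = 49 (N(r) = 7² = 49)
Z = -274
N(-15)*Z + 58 = 49*(-274) + 58 = -13426 + 58 = -13368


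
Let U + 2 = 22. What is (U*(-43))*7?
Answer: -6020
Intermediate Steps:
U = 20 (U = -2 + 22 = 20)
(U*(-43))*7 = (20*(-43))*7 = -860*7 = -6020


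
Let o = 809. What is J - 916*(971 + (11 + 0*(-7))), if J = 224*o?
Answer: -718296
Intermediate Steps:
J = 181216 (J = 224*809 = 181216)
J - 916*(971 + (11 + 0*(-7))) = 181216 - 916*(971 + (11 + 0*(-7))) = 181216 - 916*(971 + (11 + 0)) = 181216 - 916*(971 + 11) = 181216 - 916*982 = 181216 - 1*899512 = 181216 - 899512 = -718296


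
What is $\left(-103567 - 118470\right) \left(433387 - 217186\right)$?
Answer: $-48004621437$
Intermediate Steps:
$\left(-103567 - 118470\right) \left(433387 - 217186\right) = - 222037 \left(433387 - 217186\right) = \left(-222037\right) 216201 = -48004621437$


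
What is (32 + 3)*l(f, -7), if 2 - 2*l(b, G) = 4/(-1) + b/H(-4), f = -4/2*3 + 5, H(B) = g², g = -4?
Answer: 3395/32 ≈ 106.09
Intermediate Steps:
H(B) = 16 (H(B) = (-4)² = 16)
f = -1 (f = -4*½*3 + 5 = -2*3 + 5 = -6 + 5 = -1)
l(b, G) = 3 - b/32 (l(b, G) = 1 - (4/(-1) + b/16)/2 = 1 - (4*(-1) + b*(1/16))/2 = 1 - (-4 + b/16)/2 = 1 + (2 - b/32) = 3 - b/32)
(32 + 3)*l(f, -7) = (32 + 3)*(3 - 1/32*(-1)) = 35*(3 + 1/32) = 35*(97/32) = 3395/32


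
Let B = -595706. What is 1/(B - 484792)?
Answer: -1/1080498 ≈ -9.2550e-7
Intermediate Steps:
1/(B - 484792) = 1/(-595706 - 484792) = 1/(-1080498) = -1/1080498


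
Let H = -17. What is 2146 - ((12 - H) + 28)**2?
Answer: -1103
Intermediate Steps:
2146 - ((12 - H) + 28)**2 = 2146 - ((12 - 1*(-17)) + 28)**2 = 2146 - ((12 + 17) + 28)**2 = 2146 - (29 + 28)**2 = 2146 - 1*57**2 = 2146 - 1*3249 = 2146 - 3249 = -1103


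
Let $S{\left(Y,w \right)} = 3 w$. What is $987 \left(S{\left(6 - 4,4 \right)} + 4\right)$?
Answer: $15792$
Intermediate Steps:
$987 \left(S{\left(6 - 4,4 \right)} + 4\right) = 987 \left(3 \cdot 4 + 4\right) = 987 \left(12 + 4\right) = 987 \cdot 16 = 15792$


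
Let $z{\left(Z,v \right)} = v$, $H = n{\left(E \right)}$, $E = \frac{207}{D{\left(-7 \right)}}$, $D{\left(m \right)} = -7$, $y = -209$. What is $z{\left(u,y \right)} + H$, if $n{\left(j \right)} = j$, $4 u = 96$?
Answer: $- \frac{1670}{7} \approx -238.57$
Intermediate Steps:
$u = 24$ ($u = \frac{1}{4} \cdot 96 = 24$)
$E = - \frac{207}{7}$ ($E = \frac{207}{-7} = 207 \left(- \frac{1}{7}\right) = - \frac{207}{7} \approx -29.571$)
$H = - \frac{207}{7} \approx -29.571$
$z{\left(u,y \right)} + H = -209 - \frac{207}{7} = - \frac{1670}{7}$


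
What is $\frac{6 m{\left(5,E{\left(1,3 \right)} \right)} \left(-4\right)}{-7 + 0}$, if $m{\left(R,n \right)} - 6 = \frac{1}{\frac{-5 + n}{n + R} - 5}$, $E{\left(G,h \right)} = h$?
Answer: $\frac{976}{49} \approx 19.918$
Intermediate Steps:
$m{\left(R,n \right)} = 6 + \frac{1}{-5 + \frac{-5 + n}{R + n}}$ ($m{\left(R,n \right)} = 6 + \frac{1}{\frac{-5 + n}{n + R} - 5} = 6 + \frac{1}{\frac{-5 + n}{R + n} - 5} = 6 + \frac{1}{-5 + \frac{-5 + n}{R + n}}$)
$\frac{6 m{\left(5,E{\left(1,3 \right)} \right)} \left(-4\right)}{-7 + 0} = \frac{6 \frac{30 + 23 \cdot 3 + 29 \cdot 5}{5 + 4 \cdot 3 + 5 \cdot 5} \left(-4\right)}{-7 + 0} = \frac{6 \frac{30 + 69 + 145}{5 + 12 + 25} \left(-4\right)}{-7} = 6 \cdot \frac{1}{42} \cdot 244 \left(-4\right) \left(- \frac{1}{7}\right) = 6 \cdot \frac{122}{21} \left(-4\right) \left(- \frac{1}{7}\right) = \frac{244}{7} \left(-4\right) \left(- \frac{1}{7}\right) = \left(- \frac{976}{7}\right) \left(- \frac{1}{7}\right) = \frac{976}{49}$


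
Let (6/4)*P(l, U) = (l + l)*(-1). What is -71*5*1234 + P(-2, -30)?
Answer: -1314202/3 ≈ -4.3807e+5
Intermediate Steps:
P(l, U) = -4*l/3 (P(l, U) = 2*((l + l)*(-1))/3 = 2*((2*l)*(-1))/3 = 2*(-2*l)/3 = -4*l/3)
-71*5*1234 + P(-2, -30) = -71*5*1234 - 4/3*(-2) = -355*1234 + 8/3 = -438070 + 8/3 = -1314202/3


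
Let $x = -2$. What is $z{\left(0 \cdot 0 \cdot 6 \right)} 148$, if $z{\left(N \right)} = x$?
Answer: $-296$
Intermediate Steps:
$z{\left(N \right)} = -2$
$z{\left(0 \cdot 0 \cdot 6 \right)} 148 = \left(-2\right) 148 = -296$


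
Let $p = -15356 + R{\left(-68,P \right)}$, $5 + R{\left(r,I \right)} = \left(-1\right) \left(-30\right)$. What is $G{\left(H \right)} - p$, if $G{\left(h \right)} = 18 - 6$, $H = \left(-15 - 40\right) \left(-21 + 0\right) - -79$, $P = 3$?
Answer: $15343$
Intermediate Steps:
$H = 1234$ ($H = \left(-55\right) \left(-21\right) + 79 = 1155 + 79 = 1234$)
$R{\left(r,I \right)} = 25$ ($R{\left(r,I \right)} = -5 - -30 = -5 + 30 = 25$)
$p = -15331$ ($p = -15356 + 25 = -15331$)
$G{\left(h \right)} = 12$ ($G{\left(h \right)} = 18 - 6 = 12$)
$G{\left(H \right)} - p = 12 - -15331 = 12 + 15331 = 15343$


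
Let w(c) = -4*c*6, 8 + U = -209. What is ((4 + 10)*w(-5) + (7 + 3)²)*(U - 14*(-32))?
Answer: 411180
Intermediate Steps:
U = -217 (U = -8 - 209 = -217)
w(c) = -24*c
((4 + 10)*w(-5) + (7 + 3)²)*(U - 14*(-32)) = ((4 + 10)*(-24*(-5)) + (7 + 3)²)*(-217 - 14*(-32)) = (14*120 + 10²)*(-217 + 448) = (1680 + 100)*231 = 1780*231 = 411180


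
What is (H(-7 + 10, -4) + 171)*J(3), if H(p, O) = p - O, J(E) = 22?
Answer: 3916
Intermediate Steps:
(H(-7 + 10, -4) + 171)*J(3) = (((-7 + 10) - 1*(-4)) + 171)*22 = ((3 + 4) + 171)*22 = (7 + 171)*22 = 178*22 = 3916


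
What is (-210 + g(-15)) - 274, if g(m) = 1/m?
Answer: -7261/15 ≈ -484.07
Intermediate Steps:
(-210 + g(-15)) - 274 = (-210 + 1/(-15)) - 274 = (-210 - 1/15) - 274 = -3151/15 - 274 = -7261/15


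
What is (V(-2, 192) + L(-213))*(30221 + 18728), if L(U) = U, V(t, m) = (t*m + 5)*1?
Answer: -28977808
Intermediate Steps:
V(t, m) = 5 + m*t (V(t, m) = (m*t + 5)*1 = (5 + m*t)*1 = 5 + m*t)
(V(-2, 192) + L(-213))*(30221 + 18728) = ((5 + 192*(-2)) - 213)*(30221 + 18728) = ((5 - 384) - 213)*48949 = (-379 - 213)*48949 = -592*48949 = -28977808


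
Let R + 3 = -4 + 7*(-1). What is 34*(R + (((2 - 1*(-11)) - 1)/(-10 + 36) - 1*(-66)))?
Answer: 23188/13 ≈ 1783.7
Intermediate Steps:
R = -14 (R = -3 + (-4 + 7*(-1)) = -3 + (-4 - 7) = -3 - 11 = -14)
34*(R + (((2 - 1*(-11)) - 1)/(-10 + 36) - 1*(-66))) = 34*(-14 + (((2 - 1*(-11)) - 1)/(-10 + 36) - 1*(-66))) = 34*(-14 + (((2 + 11) - 1)/26 + 66)) = 34*(-14 + ((13 - 1)*(1/26) + 66)) = 34*(-14 + (12*(1/26) + 66)) = 34*(-14 + (6/13 + 66)) = 34*(-14 + 864/13) = 34*(682/13) = 23188/13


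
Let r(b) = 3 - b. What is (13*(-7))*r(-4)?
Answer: -637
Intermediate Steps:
(13*(-7))*r(-4) = (13*(-7))*(3 - 1*(-4)) = -91*(3 + 4) = -91*7 = -637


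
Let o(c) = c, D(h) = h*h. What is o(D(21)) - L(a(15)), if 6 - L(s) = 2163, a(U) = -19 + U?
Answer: 2598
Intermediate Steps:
D(h) = h²
L(s) = -2157 (L(s) = 6 - 1*2163 = 6 - 2163 = -2157)
o(D(21)) - L(a(15)) = 21² - 1*(-2157) = 441 + 2157 = 2598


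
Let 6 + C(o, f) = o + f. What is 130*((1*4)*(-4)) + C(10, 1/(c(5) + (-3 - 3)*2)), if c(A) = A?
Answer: -14533/7 ≈ -2076.1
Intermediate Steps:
C(o, f) = -6 + f + o (C(o, f) = -6 + (o + f) = -6 + (f + o) = -6 + f + o)
130*((1*4)*(-4)) + C(10, 1/(c(5) + (-3 - 3)*2)) = 130*((1*4)*(-4)) + (-6 + 1/(5 + (-3 - 3)*2) + 10) = 130*(4*(-4)) + (-6 + 1/(5 - 6*2) + 10) = 130*(-16) + (-6 + 1/(5 - 12) + 10) = -2080 + (-6 + 1/(-7) + 10) = -2080 + (-6 - 1/7 + 10) = -2080 + 27/7 = -14533/7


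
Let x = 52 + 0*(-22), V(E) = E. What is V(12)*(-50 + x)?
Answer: 24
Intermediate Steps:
x = 52 (x = 52 + 0 = 52)
V(12)*(-50 + x) = 12*(-50 + 52) = 12*2 = 24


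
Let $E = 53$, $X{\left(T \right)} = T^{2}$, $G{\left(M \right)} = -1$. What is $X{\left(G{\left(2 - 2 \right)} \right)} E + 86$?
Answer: $139$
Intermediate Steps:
$X{\left(G{\left(2 - 2 \right)} \right)} E + 86 = \left(-1\right)^{2} \cdot 53 + 86 = 1 \cdot 53 + 86 = 53 + 86 = 139$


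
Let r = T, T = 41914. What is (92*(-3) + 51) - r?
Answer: -42139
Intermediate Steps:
r = 41914
(92*(-3) + 51) - r = (92*(-3) + 51) - 1*41914 = (-276 + 51) - 41914 = -225 - 41914 = -42139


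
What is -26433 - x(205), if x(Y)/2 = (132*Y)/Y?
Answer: -26697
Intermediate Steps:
x(Y) = 264 (x(Y) = 2*((132*Y)/Y) = 2*132 = 264)
-26433 - x(205) = -26433 - 1*264 = -26433 - 264 = -26697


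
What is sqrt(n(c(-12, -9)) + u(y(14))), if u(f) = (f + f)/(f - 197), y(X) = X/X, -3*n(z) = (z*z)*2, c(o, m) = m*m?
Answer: I*sqrt(857306)/14 ≈ 66.136*I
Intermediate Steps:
c(o, m) = m**2
n(z) = -2*z**2/3 (n(z) = -z*z*2/3 = -z**2*2/3 = -2*z**2/3)
y(X) = 1
u(f) = 2*f/(-197 + f) (u(f) = (2*f)/(-197 + f) = 2*f/(-197 + f))
sqrt(n(c(-12, -9)) + u(y(14))) = sqrt(-2*((-9)**2)**2/3 + 2*1/(-197 + 1)) = sqrt(-2/3*81**2 + 2*1/(-196)) = sqrt(-2/3*6561 + 2*1*(-1/196)) = sqrt(-4374 - 1/98) = sqrt(-428653/98) = I*sqrt(857306)/14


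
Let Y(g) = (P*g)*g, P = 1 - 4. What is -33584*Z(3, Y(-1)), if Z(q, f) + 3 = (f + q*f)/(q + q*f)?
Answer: 33584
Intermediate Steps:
P = -3
Y(g) = -3*g² (Y(g) = (-3*g)*g = -3*g²)
Z(q, f) = -3 + (f + f*q)/(q + f*q) (Z(q, f) = -3 + (f + q*f)/(q + q*f) = -3 + (f + f*q)/(q + f*q))
-33584*Z(3, Y(-1)) = -33584*(-3*(-1)² - 3*3 - 2*(-3*(-1)²)*3)/(3*(1 - 3*(-1)²)) = -33584*(-3*1 - 9 - 2*(-3*1)*3)/(3*(1 - 3*1)) = -33584*(-3 - 9 - 2*(-3)*3)/(3*(1 - 3)) = -33584*(-3 - 9 + 18)/(3*(-2)) = -33584*(-1)*6/(3*2) = -33584*(-1) = 33584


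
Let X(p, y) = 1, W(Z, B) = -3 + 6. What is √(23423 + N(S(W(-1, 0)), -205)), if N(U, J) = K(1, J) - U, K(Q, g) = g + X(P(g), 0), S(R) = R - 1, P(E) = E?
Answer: √23217 ≈ 152.37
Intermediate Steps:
W(Z, B) = 3
S(R) = -1 + R
K(Q, g) = 1 + g (K(Q, g) = g + 1 = 1 + g)
N(U, J) = 1 + J - U (N(U, J) = (1 + J) - U = 1 + J - U)
√(23423 + N(S(W(-1, 0)), -205)) = √(23423 + (1 - 205 - (-1 + 3))) = √(23423 + (1 - 205 - 1*2)) = √(23423 + (1 - 205 - 2)) = √(23423 - 206) = √23217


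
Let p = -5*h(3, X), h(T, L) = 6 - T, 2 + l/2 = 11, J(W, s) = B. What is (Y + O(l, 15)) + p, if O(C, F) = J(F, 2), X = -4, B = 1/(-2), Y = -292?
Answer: -615/2 ≈ -307.50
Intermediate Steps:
B = -1/2 ≈ -0.50000
J(W, s) = -1/2
l = 18 (l = -4 + 2*11 = -4 + 22 = 18)
O(C, F) = -1/2
p = -15 (p = -5*(6 - 1*3) = -5*(6 - 3) = -5*3 = -15)
(Y + O(l, 15)) + p = (-292 - 1/2) - 15 = -585/2 - 15 = -615/2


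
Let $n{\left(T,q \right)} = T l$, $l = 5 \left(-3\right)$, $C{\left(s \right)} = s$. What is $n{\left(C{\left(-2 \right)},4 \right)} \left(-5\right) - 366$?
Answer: $-516$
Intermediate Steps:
$l = -15$
$n{\left(T,q \right)} = - 15 T$ ($n{\left(T,q \right)} = T \left(-15\right) = - 15 T$)
$n{\left(C{\left(-2 \right)},4 \right)} \left(-5\right) - 366 = \left(-15\right) \left(-2\right) \left(-5\right) - 366 = 30 \left(-5\right) - 366 = -150 - 366 = -516$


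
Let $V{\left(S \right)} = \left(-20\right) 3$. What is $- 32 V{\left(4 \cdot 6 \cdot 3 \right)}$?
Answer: $1920$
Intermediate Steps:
$V{\left(S \right)} = -60$
$- 32 V{\left(4 \cdot 6 \cdot 3 \right)} = - 32 \left(-60\right) = \left(-1\right) \left(-1920\right) = 1920$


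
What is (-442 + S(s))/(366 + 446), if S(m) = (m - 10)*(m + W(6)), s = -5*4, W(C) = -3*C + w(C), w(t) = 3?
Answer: 152/203 ≈ 0.74877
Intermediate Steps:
W(C) = 3 - 3*C (W(C) = -3*C + 3 = 3 - 3*C)
s = -20
S(m) = (-15 + m)*(-10 + m) (S(m) = (m - 10)*(m + (3 - 3*6)) = (-10 + m)*(m + (3 - 18)) = (-10 + m)*(m - 15) = (-10 + m)*(-15 + m) = (-15 + m)*(-10 + m))
(-442 + S(s))/(366 + 446) = (-442 + (150 + (-20)**2 - 25*(-20)))/(366 + 446) = (-442 + (150 + 400 + 500))/812 = (-442 + 1050)*(1/812) = 608*(1/812) = 152/203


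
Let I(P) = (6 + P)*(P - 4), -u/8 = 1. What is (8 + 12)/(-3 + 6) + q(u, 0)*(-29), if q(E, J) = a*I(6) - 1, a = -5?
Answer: 10547/3 ≈ 3515.7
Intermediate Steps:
u = -8 (u = -8*1 = -8)
I(P) = (-4 + P)*(6 + P) (I(P) = (6 + P)*(-4 + P) = (-4 + P)*(6 + P))
q(E, J) = -121 (q(E, J) = -5*(-24 + 6**2 + 2*6) - 1 = -5*(-24 + 36 + 12) - 1 = -5*24 - 1 = -120 - 1 = -121)
(8 + 12)/(-3 + 6) + q(u, 0)*(-29) = (8 + 12)/(-3 + 6) - 121*(-29) = 20/3 + 3509 = 10547/3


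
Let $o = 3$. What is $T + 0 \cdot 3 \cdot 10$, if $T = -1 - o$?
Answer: $-4$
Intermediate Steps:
$T = -4$ ($T = -1 - 3 = -4$)
$T + 0 \cdot 3 \cdot 10 = -4 + 0 \cdot 3 \cdot 10 = -4 + 0 \cdot 10 = -4 + 0 = -4$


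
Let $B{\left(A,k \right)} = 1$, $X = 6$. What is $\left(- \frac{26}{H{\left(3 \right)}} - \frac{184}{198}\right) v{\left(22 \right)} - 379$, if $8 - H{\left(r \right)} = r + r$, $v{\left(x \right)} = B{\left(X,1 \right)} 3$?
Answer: $- \frac{13886}{33} \approx -420.79$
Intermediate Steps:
$v{\left(x \right)} = 3$ ($v{\left(x \right)} = 1 \cdot 3 = 3$)
$H{\left(r \right)} = 8 - 2 r$ ($H{\left(r \right)} = 8 - \left(r + r\right) = 8 - 2 r$)
$\left(- \frac{26}{H{\left(3 \right)}} - \frac{184}{198}\right) v{\left(22 \right)} - 379 = \left(- \frac{26}{8 - 6} - \frac{184}{198}\right) 3 - 379 = \left(- \frac{26}{8 - 6} - \frac{92}{99}\right) 3 - 379 = \left(- \frac{26}{2} - \frac{92}{99}\right) 3 - 379 = \left(\left(-26\right) \frac{1}{2} - \frac{92}{99}\right) 3 - 379 = \left(-13 - \frac{92}{99}\right) 3 - 379 = \left(- \frac{1379}{99}\right) 3 - 379 = - \frac{1379}{33} - 379 = - \frac{13886}{33}$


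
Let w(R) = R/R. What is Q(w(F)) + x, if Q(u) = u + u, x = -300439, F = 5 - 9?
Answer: -300437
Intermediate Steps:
F = -4
w(R) = 1
Q(u) = 2*u
Q(w(F)) + x = 2*1 - 300439 = 2 - 300439 = -300437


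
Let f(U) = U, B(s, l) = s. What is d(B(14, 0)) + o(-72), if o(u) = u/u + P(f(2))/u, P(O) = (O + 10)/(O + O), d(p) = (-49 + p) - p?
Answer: -1153/24 ≈ -48.042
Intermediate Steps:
d(p) = -49
P(O) = (10 + O)/(2*O) (P(O) = (10 + O)/((2*O)) = (10 + O)*(1/(2*O)) = (10 + O)/(2*O))
o(u) = 1 + 3/u (o(u) = u/u + ((½)*(10 + 2)/2)/u = 1 + ((½)*(½)*12)/u = 1 + 3/u)
d(B(14, 0)) + o(-72) = -49 + (3 - 72)/(-72) = -49 - 1/72*(-69) = -49 + 23/24 = -1153/24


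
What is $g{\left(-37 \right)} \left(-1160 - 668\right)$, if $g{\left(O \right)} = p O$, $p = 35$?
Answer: $2367260$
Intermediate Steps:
$g{\left(O \right)} = 35 O$
$g{\left(-37 \right)} \left(-1160 - 668\right) = 35 \left(-37\right) \left(-1160 - 668\right) = \left(-1295\right) \left(-1828\right) = 2367260$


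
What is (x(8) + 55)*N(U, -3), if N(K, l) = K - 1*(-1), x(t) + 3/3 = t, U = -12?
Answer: -682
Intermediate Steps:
x(t) = -1 + t
N(K, l) = 1 + K (N(K, l) = K + 1 = 1 + K)
(x(8) + 55)*N(U, -3) = ((-1 + 8) + 55)*(1 - 12) = (7 + 55)*(-11) = 62*(-11) = -682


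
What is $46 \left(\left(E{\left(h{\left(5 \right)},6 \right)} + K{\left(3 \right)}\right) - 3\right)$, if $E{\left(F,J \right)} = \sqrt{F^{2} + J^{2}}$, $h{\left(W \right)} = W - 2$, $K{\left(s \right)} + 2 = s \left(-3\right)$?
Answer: $-644 + 138 \sqrt{5} \approx -335.42$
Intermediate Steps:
$K{\left(s \right)} = -2 - 3 s$ ($K{\left(s \right)} = -2 + s \left(-3\right) = -2 - 3 s$)
$h{\left(W \right)} = -2 + W$ ($h{\left(W \right)} = W - 2 = -2 + W$)
$46 \left(\left(E{\left(h{\left(5 \right)},6 \right)} + K{\left(3 \right)}\right) - 3\right) = 46 \left(\left(\sqrt{\left(-2 + 5\right)^{2} + 6^{2}} - 11\right) - 3\right) = 46 \left(\left(\sqrt{3^{2} + 36} - 11\right) - 3\right) = 46 \left(\left(\sqrt{9 + 36} - 11\right) - 3\right) = 46 \left(\left(\sqrt{45} - 11\right) - 3\right) = 46 \left(\left(3 \sqrt{5} - 11\right) - 3\right) = 46 \left(\left(-11 + 3 \sqrt{5}\right) - 3\right) = 46 \left(-14 + 3 \sqrt{5}\right) = -644 + 138 \sqrt{5}$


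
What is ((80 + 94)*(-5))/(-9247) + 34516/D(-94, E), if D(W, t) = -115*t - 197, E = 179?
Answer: -150544556/96085577 ≈ -1.5668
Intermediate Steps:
D(W, t) = -197 - 115*t
((80 + 94)*(-5))/(-9247) + 34516/D(-94, E) = ((80 + 94)*(-5))/(-9247) + 34516/(-197 - 115*179) = (174*(-5))*(-1/9247) + 34516/(-197 - 20585) = -870*(-1/9247) + 34516/(-20782) = 870/9247 + 34516*(-1/20782) = 870/9247 - 17258/10391 = -150544556/96085577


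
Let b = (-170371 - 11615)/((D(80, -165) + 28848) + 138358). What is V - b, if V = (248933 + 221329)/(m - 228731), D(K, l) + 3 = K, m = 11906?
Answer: -4356413744/4030126275 ≈ -1.0810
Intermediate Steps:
D(K, l) = -3 + K
b = -60662/55761 (b = (-170371 - 11615)/(((-3 + 80) + 28848) + 138358) = -181986/((77 + 28848) + 138358) = -181986/(28925 + 138358) = -181986/167283 = -181986*1/167283 = -60662/55761 ≈ -1.0879)
V = -156754/72275 (V = (248933 + 221329)/(11906 - 228731) = 470262/(-216825) = 470262*(-1/216825) = -156754/72275 ≈ -2.1689)
V - b = -156754/72275 - 1*(-60662/55761) = -156754/72275 + 60662/55761 = -4356413744/4030126275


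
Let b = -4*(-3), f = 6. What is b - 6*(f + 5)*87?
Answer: -5730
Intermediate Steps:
b = 12
b - 6*(f + 5)*87 = 12 - 6*(6 + 5)*87 = 12 - 6*11*87 = 12 - 66*87 = 12 - 5742 = -5730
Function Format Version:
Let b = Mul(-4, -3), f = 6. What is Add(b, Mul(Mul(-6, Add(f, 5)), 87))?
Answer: -5730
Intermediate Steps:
b = 12
Add(b, Mul(Mul(-6, Add(f, 5)), 87)) = Add(12, Mul(Mul(-6, Add(6, 5)), 87)) = Add(12, Mul(Mul(-6, 11), 87)) = Add(12, Mul(-66, 87)) = Add(12, -5742) = -5730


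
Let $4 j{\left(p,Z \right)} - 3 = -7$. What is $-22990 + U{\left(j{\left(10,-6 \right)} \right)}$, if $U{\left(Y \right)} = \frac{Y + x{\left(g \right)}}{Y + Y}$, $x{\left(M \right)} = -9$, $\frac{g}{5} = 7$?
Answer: $-22985$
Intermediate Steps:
$g = 35$ ($g = 5 \cdot 7 = 35$)
$j{\left(p,Z \right)} = -1$ ($j{\left(p,Z \right)} = \frac{3}{4} + \frac{1}{4} \left(-7\right) = \frac{3}{4} - \frac{7}{4} = -1$)
$U{\left(Y \right)} = \frac{-9 + Y}{2 Y}$ ($U{\left(Y \right)} = \frac{Y - 9}{Y + Y} = \frac{-9 + Y}{2 Y}$)
$-22990 + U{\left(j{\left(10,-6 \right)} \right)} = -22990 + \frac{-9 - 1}{2 \left(-1\right)} = -22990 + \frac{1}{2} \left(-1\right) \left(-10\right) = -22990 + 5 = -22985$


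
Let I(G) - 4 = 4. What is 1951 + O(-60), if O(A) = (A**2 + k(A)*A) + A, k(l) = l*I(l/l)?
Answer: 34291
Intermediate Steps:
I(G) = 8 (I(G) = 4 + 4 = 8)
k(l) = 8*l (k(l) = l*8 = 8*l)
O(A) = A + 9*A**2 (O(A) = (A**2 + (8*A)*A) + A = (A**2 + 8*A**2) + A = 9*A**2 + A = A + 9*A**2)
1951 + O(-60) = 1951 - 60*(1 + 9*(-60)) = 1951 - 60*(1 - 540) = 1951 - 60*(-539) = 1951 + 32340 = 34291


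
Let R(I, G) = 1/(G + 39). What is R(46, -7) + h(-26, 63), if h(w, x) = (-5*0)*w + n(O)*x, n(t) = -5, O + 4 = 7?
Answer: -10079/32 ≈ -314.97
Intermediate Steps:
R(I, G) = 1/(39 + G)
O = 3 (O = -4 + 7 = 3)
h(w, x) = -5*x (h(w, x) = (-5*0)*w - 5*x = 0*w - 5*x = 0 - 5*x = -5*x)
R(46, -7) + h(-26, 63) = 1/(39 - 7) - 5*63 = 1/32 - 315 = -10079/32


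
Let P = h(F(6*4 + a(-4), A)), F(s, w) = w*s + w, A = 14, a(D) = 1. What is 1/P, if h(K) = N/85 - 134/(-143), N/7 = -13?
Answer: -12155/1623 ≈ -7.4892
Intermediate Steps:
N = -91 (N = 7*(-13) = -91)
F(s, w) = w + s*w (F(s, w) = s*w + w = w + s*w)
h(K) = -1623/12155 (h(K) = -91/85 - 134/(-143) = -91*1/85 - 134*(-1/143) = -91/85 + 134/143 = -1623/12155)
P = -1623/12155 ≈ -0.13353
1/P = 1/(-1623/12155) = -12155/1623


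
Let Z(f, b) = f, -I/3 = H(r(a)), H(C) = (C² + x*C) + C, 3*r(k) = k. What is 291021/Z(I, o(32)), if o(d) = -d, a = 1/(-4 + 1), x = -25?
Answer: -7857567/217 ≈ -36210.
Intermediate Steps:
a = -⅓ (a = 1/(-3) = -⅓ ≈ -0.33333)
r(k) = k/3
H(C) = C² - 24*C (H(C) = (C² - 25*C) + C = C² - 24*C)
I = -217/27 (I = -3*(⅓)*(-⅓)*(-24 + (⅓)*(-⅓)) = -(-1)*(-24 - ⅑)/3 = -(-1)*(-217)/(3*9) = -3*217/81 = -217/27 ≈ -8.0370)
291021/Z(I, o(32)) = 291021/(-217/27) = 291021*(-27/217) = -7857567/217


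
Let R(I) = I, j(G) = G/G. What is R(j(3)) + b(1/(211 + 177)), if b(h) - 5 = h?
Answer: 2329/388 ≈ 6.0026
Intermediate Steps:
b(h) = 5 + h
j(G) = 1
R(j(3)) + b(1/(211 + 177)) = 1 + (5 + 1/(211 + 177)) = 1 + (5 + 1/388) = 1 + 1941/388 = 2329/388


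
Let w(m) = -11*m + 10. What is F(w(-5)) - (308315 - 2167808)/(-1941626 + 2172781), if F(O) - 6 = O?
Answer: 18271498/231155 ≈ 79.044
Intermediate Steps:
w(m) = 10 - 11*m
F(O) = 6 + O
F(w(-5)) - (308315 - 2167808)/(-1941626 + 2172781) = (6 + (10 - 11*(-5))) - (308315 - 2167808)/(-1941626 + 2172781) = (6 + (10 + 55)) - (-1859493)/231155 = (6 + 65) - (-1859493)/231155 = 71 - 1*(-1859493/231155) = 71 + 1859493/231155 = 18271498/231155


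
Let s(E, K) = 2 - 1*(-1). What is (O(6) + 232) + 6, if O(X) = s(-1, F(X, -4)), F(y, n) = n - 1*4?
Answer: 241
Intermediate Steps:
F(y, n) = -4 + n (F(y, n) = n - 4 = -4 + n)
s(E, K) = 3 (s(E, K) = 2 + 1 = 3)
O(X) = 3
(O(6) + 232) + 6 = (3 + 232) + 6 = 235 + 6 = 241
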